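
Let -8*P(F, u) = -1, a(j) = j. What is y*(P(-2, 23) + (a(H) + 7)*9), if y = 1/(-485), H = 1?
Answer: -577/3880 ≈ -0.14871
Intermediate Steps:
y = -1/485 ≈ -0.0020619
P(F, u) = ⅛ (P(F, u) = -⅛*(-1) = ⅛)
y*(P(-2, 23) + (a(H) + 7)*9) = -(⅛ + (1 + 7)*9)/485 = -(⅛ + 8*9)/485 = -(⅛ + 72)/485 = -1/485*577/8 = -577/3880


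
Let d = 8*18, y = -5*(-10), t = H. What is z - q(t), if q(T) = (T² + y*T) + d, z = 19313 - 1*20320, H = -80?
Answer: -3551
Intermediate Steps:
t = -80
z = -1007 (z = 19313 - 20320 = -1007)
y = 50
d = 144
q(T) = 144 + T² + 50*T (q(T) = (T² + 50*T) + 144 = 144 + T² + 50*T)
z - q(t) = -1007 - (144 + (-80)² + 50*(-80)) = -1007 - (144 + 6400 - 4000) = -1007 - 1*2544 = -1007 - 2544 = -3551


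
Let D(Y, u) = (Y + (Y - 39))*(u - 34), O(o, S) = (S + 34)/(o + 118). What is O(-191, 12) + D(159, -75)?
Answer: -2220049/73 ≈ -30412.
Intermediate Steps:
O(o, S) = (34 + S)/(118 + o)
D(Y, u) = (-39 + 2*Y)*(-34 + u) (D(Y, u) = (Y + (-39 + Y))*(-34 + u) = (-39 + 2*Y)*(-34 + u))
O(-191, 12) + D(159, -75) = (34 + 12)/(118 - 191) + (1326 - 68*159 - 39*(-75) + 2*159*(-75)) = 46/(-73) + (1326 - 10812 + 2925 - 23850) = -1/73*46 - 30411 = -46/73 - 30411 = -2220049/73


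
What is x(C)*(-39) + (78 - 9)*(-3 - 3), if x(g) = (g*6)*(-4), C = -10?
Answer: -9774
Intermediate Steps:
x(g) = -24*g (x(g) = (6*g)*(-4) = -24*g)
x(C)*(-39) + (78 - 9)*(-3 - 3) = -24*(-10)*(-39) + (78 - 9)*(-3 - 3) = 240*(-39) + 69*(-6) = -9360 - 414 = -9774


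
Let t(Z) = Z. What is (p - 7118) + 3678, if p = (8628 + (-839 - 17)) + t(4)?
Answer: 4336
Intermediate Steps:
p = 7776 (p = (8628 + (-839 - 17)) + 4 = (8628 - 856) + 4 = 7772 + 4 = 7776)
(p - 7118) + 3678 = (7776 - 7118) + 3678 = 658 + 3678 = 4336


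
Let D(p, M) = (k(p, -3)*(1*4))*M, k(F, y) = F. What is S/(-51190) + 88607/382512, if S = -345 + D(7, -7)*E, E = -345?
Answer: -2119770247/1958078928 ≈ -1.0826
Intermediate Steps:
D(p, M) = 4*M*p (D(p, M) = (p*(1*4))*M = (p*4)*M = (4*p)*M = 4*M*p)
S = 67275 (S = -345 + (4*(-7)*7)*(-345) = -345 - 196*(-345) = -345 + 67620 = 67275)
S/(-51190) + 88607/382512 = 67275/(-51190) + 88607/382512 = 67275*(-1/51190) + 88607*(1/382512) = -13455/10238 + 88607/382512 = -2119770247/1958078928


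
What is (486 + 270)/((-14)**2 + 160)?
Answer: 189/89 ≈ 2.1236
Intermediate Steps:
(486 + 270)/((-14)**2 + 160) = 756/(196 + 160) = 756/356 = 756*(1/356) = 189/89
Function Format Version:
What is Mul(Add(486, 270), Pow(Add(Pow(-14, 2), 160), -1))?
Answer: Rational(189, 89) ≈ 2.1236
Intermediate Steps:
Mul(Add(486, 270), Pow(Add(Pow(-14, 2), 160), -1)) = Mul(756, Pow(Add(196, 160), -1)) = Mul(756, Pow(356, -1)) = Mul(756, Rational(1, 356)) = Rational(189, 89)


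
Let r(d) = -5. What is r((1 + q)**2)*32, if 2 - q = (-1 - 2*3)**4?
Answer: -160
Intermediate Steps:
q = -2399 (q = 2 - (-1 - 2*3)**4 = 2 - (-1 - 6)**4 = 2 - 1*(-7)**4 = 2 - 1*2401 = 2 - 2401 = -2399)
r((1 + q)**2)*32 = -5*32 = -160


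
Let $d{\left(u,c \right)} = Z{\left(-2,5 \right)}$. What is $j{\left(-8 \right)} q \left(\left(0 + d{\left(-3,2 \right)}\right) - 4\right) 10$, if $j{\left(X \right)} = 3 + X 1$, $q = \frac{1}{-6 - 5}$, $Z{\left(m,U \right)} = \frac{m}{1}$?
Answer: $- \frac{300}{11} \approx -27.273$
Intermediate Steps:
$Z{\left(m,U \right)} = m$ ($Z{\left(m,U \right)} = m 1 = m$)
$d{\left(u,c \right)} = -2$
$q = - \frac{1}{11}$ ($q = \frac{1}{-11} = - \frac{1}{11} \approx -0.090909$)
$j{\left(X \right)} = 3 + X$
$j{\left(-8 \right)} q \left(\left(0 + d{\left(-3,2 \right)}\right) - 4\right) 10 = \left(3 - 8\right) - \frac{\left(0 - 2\right) - 4}{11} \cdot 10 = - 5 - \frac{-2 - 4}{11} \cdot 10 = - 5 \left(- \frac{1}{11}\right) \left(-6\right) 10 = - 5 \cdot \frac{6}{11} \cdot 10 = \left(-5\right) \frac{60}{11} = - \frac{300}{11}$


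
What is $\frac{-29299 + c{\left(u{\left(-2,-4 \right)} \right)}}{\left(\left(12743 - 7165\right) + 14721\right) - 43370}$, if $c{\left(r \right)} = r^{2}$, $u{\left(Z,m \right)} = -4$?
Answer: $\frac{29283}{23071} \approx 1.2693$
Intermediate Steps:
$\frac{-29299 + c{\left(u{\left(-2,-4 \right)} \right)}}{\left(\left(12743 - 7165\right) + 14721\right) - 43370} = \frac{-29299 + \left(-4\right)^{2}}{\left(\left(12743 - 7165\right) + 14721\right) - 43370} = \frac{-29299 + 16}{\left(5578 + 14721\right) - 43370} = - \frac{29283}{20299 - 43370} = - \frac{29283}{-23071} = \left(-29283\right) \left(- \frac{1}{23071}\right) = \frac{29283}{23071}$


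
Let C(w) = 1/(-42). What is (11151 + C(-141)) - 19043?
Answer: -331465/42 ≈ -7892.0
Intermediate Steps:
C(w) = -1/42
(11151 + C(-141)) - 19043 = (11151 - 1/42) - 19043 = 468341/42 - 19043 = -331465/42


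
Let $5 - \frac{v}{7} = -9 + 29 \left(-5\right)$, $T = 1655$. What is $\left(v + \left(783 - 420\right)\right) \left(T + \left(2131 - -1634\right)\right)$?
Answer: $7999920$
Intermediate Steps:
$v = 1113$ ($v = 35 - 7 \left(-9 + 29 \left(-5\right)\right) = 35 - 7 \left(-9 - 145\right) = 35 - -1078 = 35 + 1078 = 1113$)
$\left(v + \left(783 - 420\right)\right) \left(T + \left(2131 - -1634\right)\right) = \left(1113 + \left(783 - 420\right)\right) \left(1655 + \left(2131 - -1634\right)\right) = \left(1113 + \left(783 - 420\right)\right) \left(1655 + \left(2131 + 1634\right)\right) = \left(1113 + 363\right) \left(1655 + 3765\right) = 1476 \cdot 5420 = 7999920$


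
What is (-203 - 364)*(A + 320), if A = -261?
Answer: -33453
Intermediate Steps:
(-203 - 364)*(A + 320) = (-203 - 364)*(-261 + 320) = -567*59 = -33453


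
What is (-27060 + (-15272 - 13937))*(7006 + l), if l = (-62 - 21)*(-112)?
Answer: -917297238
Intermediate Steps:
l = 9296 (l = -83*(-112) = 9296)
(-27060 + (-15272 - 13937))*(7006 + l) = (-27060 + (-15272 - 13937))*(7006 + 9296) = (-27060 - 29209)*16302 = -56269*16302 = -917297238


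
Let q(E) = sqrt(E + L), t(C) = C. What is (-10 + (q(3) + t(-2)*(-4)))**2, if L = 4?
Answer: (2 - sqrt(7))**2 ≈ 0.41699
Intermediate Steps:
q(E) = sqrt(4 + E) (q(E) = sqrt(E + 4) = sqrt(4 + E))
(-10 + (q(3) + t(-2)*(-4)))**2 = (-10 + (sqrt(4 + 3) - 2*(-4)))**2 = (-10 + (sqrt(7) + 8))**2 = (-10 + (8 + sqrt(7)))**2 = (-2 + sqrt(7))**2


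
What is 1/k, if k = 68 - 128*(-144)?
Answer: 1/18500 ≈ 5.4054e-5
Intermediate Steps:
k = 18500 (k = 68 + 18432 = 18500)
1/k = 1/18500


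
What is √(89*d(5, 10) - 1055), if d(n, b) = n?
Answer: I*√610 ≈ 24.698*I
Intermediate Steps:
√(89*d(5, 10) - 1055) = √(89*5 - 1055) = √(445 - 1055) = √(-610) = I*√610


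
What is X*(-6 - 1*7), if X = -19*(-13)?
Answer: -3211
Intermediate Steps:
X = 247
X*(-6 - 1*7) = 247*(-6 - 1*7) = 247*(-6 - 7) = 247*(-13) = -3211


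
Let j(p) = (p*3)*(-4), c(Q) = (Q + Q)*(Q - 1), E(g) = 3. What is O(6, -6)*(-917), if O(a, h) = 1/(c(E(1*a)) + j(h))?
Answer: -131/12 ≈ -10.917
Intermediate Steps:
c(Q) = 2*Q*(-1 + Q) (c(Q) = (2*Q)*(-1 + Q) = 2*Q*(-1 + Q))
j(p) = -12*p (j(p) = (3*p)*(-4) = -12*p)
O(a, h) = 1/(12 - 12*h) (O(a, h) = 1/(2*3*(-1 + 3) - 12*h) = 1/(2*3*2 - 12*h) = 1/(12 - 12*h))
O(6, -6)*(-917) = -1/(-12 + 12*(-6))*(-917) = -1/(-12 - 72)*(-917) = -1/(-84)*(-917) = -1*(-1/84)*(-917) = (1/84)*(-917) = -131/12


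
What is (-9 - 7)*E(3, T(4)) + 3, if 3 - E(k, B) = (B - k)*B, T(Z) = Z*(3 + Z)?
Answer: 11155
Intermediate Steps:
E(k, B) = 3 - B*(B - k) (E(k, B) = 3 - (B - k)*B = 3 - B*(B - k))
(-9 - 7)*E(3, T(4)) + 3 = (-9 - 7)*(3 - (4*(3 + 4))**2 + (4*(3 + 4))*3) + 3 = -16*(3 - (4*7)**2 + (4*7)*3) + 3 = -16*(3 - 1*28**2 + 28*3) + 3 = -16*(3 - 1*784 + 84) + 3 = -16*(3 - 784 + 84) + 3 = -16*(-697) + 3 = 11152 + 3 = 11155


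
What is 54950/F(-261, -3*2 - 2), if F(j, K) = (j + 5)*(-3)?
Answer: 27475/384 ≈ 71.549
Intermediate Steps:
F(j, K) = -15 - 3*j (F(j, K) = (5 + j)*(-3) = -15 - 3*j)
54950/F(-261, -3*2 - 2) = 54950/(-15 - 3*(-261)) = 54950/(-15 + 783) = 54950/768 = 54950*(1/768) = 27475/384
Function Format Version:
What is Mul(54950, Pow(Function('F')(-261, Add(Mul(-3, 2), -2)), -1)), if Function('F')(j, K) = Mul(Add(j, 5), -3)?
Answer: Rational(27475, 384) ≈ 71.549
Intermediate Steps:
Function('F')(j, K) = Add(-15, Mul(-3, j)) (Function('F')(j, K) = Mul(Add(5, j), -3) = Add(-15, Mul(-3, j)))
Mul(54950, Pow(Function('F')(-261, Add(Mul(-3, 2), -2)), -1)) = Mul(54950, Pow(Add(-15, Mul(-3, -261)), -1)) = Mul(54950, Pow(Add(-15, 783), -1)) = Mul(54950, Pow(768, -1)) = Mul(54950, Rational(1, 768)) = Rational(27475, 384)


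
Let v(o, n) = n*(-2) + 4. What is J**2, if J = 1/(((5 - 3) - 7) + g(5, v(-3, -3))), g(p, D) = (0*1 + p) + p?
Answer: 1/25 ≈ 0.040000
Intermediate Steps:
v(o, n) = 4 - 2*n (v(o, n) = -2*n + 4 = 4 - 2*n)
g(p, D) = 2*p (g(p, D) = (0 + p) + p = p + p = 2*p)
J = 1/5 (J = 1/(((5 - 3) - 7) + 2*5) = 1/((2 - 7) + 10) = 1/(-5 + 10) = 1/5 ≈ 0.20000)
J**2 = (1/5)**2 = 1/25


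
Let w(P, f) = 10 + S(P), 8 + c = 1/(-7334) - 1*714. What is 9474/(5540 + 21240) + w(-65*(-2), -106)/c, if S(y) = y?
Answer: 11334804413/70902045110 ≈ 0.15987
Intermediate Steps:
c = -5295149/7334 (c = -8 + (1/(-7334) - 1*714) = -8 + (-1/7334 - 714) = -8 - 5236477/7334 = -5295149/7334 ≈ -722.00)
w(P, f) = 10 + P
9474/(5540 + 21240) + w(-65*(-2), -106)/c = 9474/(5540 + 21240) + (10 - 65*(-2))/(-5295149/7334) = 9474/26780 + (10 + 130)*(-7334/5295149) = 9474*(1/26780) + 140*(-7334/5295149) = 4737/13390 - 1026760/5295149 = 11334804413/70902045110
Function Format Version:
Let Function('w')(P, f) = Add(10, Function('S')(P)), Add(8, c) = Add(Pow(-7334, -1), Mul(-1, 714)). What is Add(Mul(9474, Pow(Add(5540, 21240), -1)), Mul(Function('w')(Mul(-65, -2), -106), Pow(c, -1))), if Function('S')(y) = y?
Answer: Rational(11334804413, 70902045110) ≈ 0.15987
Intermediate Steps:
c = Rational(-5295149, 7334) (c = Add(-8, Add(Pow(-7334, -1), Mul(-1, 714))) = Add(-8, Add(Rational(-1, 7334), -714)) = Add(-8, Rational(-5236477, 7334)) = Rational(-5295149, 7334) ≈ -722.00)
Function('w')(P, f) = Add(10, P)
Add(Mul(9474, Pow(Add(5540, 21240), -1)), Mul(Function('w')(Mul(-65, -2), -106), Pow(c, -1))) = Add(Mul(9474, Pow(Add(5540, 21240), -1)), Mul(Add(10, Mul(-65, -2)), Pow(Rational(-5295149, 7334), -1))) = Add(Mul(9474, Pow(26780, -1)), Mul(Add(10, 130), Rational(-7334, 5295149))) = Add(Mul(9474, Rational(1, 26780)), Mul(140, Rational(-7334, 5295149))) = Add(Rational(4737, 13390), Rational(-1026760, 5295149)) = Rational(11334804413, 70902045110)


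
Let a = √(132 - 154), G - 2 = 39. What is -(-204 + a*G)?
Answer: 204 - 41*I*√22 ≈ 204.0 - 192.31*I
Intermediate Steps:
G = 41 (G = 2 + 39 = 41)
a = I*√22 (a = √(-22) = I*√22 ≈ 4.6904*I)
-(-204 + a*G) = -(-204 + (I*√22)*41) = -(-204 + 41*I*√22) = 204 - 41*I*√22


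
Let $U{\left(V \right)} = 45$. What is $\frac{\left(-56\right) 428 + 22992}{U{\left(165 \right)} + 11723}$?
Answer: $- \frac{122}{1471} \approx -0.082937$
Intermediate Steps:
$\frac{\left(-56\right) 428 + 22992}{U{\left(165 \right)} + 11723} = \frac{\left(-56\right) 428 + 22992}{45 + 11723} = \frac{-23968 + 22992}{11768} = \left(-976\right) \frac{1}{11768} = - \frac{122}{1471}$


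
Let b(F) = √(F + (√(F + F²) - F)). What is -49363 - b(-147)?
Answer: -49363 - √7*438^(¼) ≈ -49375.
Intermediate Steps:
b(F) = (F + F²)^(¼) (b(F) = √(√(F + F²)) = (F + F²)^(¼))
-49363 - b(-147) = -49363 - (-147*(1 - 147))^(¼) = -49363 - (-147*(-146))^(¼) = -49363 - 21462^(¼) = -49363 - √7*438^(¼)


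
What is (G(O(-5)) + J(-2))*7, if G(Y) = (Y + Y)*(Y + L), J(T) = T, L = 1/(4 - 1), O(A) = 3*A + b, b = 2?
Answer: 6874/3 ≈ 2291.3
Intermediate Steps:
O(A) = 2 + 3*A (O(A) = 3*A + 2 = 2 + 3*A)
L = ⅓ (L = 1/3 = ⅓ ≈ 0.33333)
G(Y) = 2*Y*(⅓ + Y) (G(Y) = (Y + Y)*(Y + ⅓) = (2*Y)*(⅓ + Y) = 2*Y*(⅓ + Y))
(G(O(-5)) + J(-2))*7 = (2*(2 + 3*(-5))*(1 + 3*(2 + 3*(-5)))/3 - 2)*7 = (2*(2 - 15)*(1 + 3*(2 - 15))/3 - 2)*7 = ((⅔)*(-13)*(1 + 3*(-13)) - 2)*7 = ((⅔)*(-13)*(1 - 39) - 2)*7 = ((⅔)*(-13)*(-38) - 2)*7 = (988/3 - 2)*7 = (982/3)*7 = 6874/3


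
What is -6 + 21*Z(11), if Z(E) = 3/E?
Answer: -3/11 ≈ -0.27273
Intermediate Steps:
-6 + 21*Z(11) = -6 + 21*(3/11) = -6 + 63/11 = -3/11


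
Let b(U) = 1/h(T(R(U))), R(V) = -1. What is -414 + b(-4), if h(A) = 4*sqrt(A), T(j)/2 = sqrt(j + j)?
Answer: -414 - 2**(1/4)*I**(3/2)/8 ≈ -413.9 - 0.10511*I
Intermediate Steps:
T(j) = 2*sqrt(2)*sqrt(j) (T(j) = 2*sqrt(j + j) = 2*sqrt(2*j) = 2*(sqrt(2)*sqrt(j)) = 2*sqrt(2)*sqrt(j))
b(U) = -2**(1/4)*I**(3/2)/8 (b(U) = 1/(4*sqrt(2*sqrt(2)*sqrt(-1))) = 1/(4*sqrt(2*sqrt(2)*I)) = 1/(4*sqrt(2*I*sqrt(2))) = 1/(4*(2**(3/4)*sqrt(I))) = 1/(4*2**(3/4)*sqrt(I)) = -2**(1/4)*I**(3/2)/8)
-414 + b(-4) = -414 - 2**(1/4)*I**(3/2)/8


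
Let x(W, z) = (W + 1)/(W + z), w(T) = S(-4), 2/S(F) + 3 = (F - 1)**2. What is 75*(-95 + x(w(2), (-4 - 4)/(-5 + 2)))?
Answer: -645675/91 ≈ -7095.3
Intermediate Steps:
S(F) = 2/(-3 + (-1 + F)**2) (S(F) = 2/(-3 + (F - 1)**2) = 2/(-3 + (-1 + F)**2))
w(T) = 1/11 (w(T) = 2/(-3 + (-1 - 4)**2) = 2/(-3 + (-5)**2) = 2/(-3 + 25) = 2/22 = 2*(1/22) = 1/11)
x(W, z) = (1 + W)/(W + z)
75*(-95 + x(w(2), (-4 - 4)/(-5 + 2))) = 75*(-95 + (1 + 1/11)/(1/11 + (-4 - 4)/(-5 + 2))) = 75*(-95 + (12/11)/(1/11 - 8/(-3))) = 75*(-95 + (12/11)/(1/11 - 8*(-1/3))) = 75*(-95 + (12/11)/(1/11 + 8/3)) = 75*(-95 + (12/11)/(91/33)) = 75*(-95 + (33/91)*(12/11)) = 75*(-95 + 36/91) = 75*(-8609/91) = -645675/91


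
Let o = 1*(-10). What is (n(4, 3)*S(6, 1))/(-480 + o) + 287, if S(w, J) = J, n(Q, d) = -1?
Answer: 140631/490 ≈ 287.00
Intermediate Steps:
o = -10
(n(4, 3)*S(6, 1))/(-480 + o) + 287 = (-1*1)/(-480 - 10) + 287 = -1/(-490) + 287 = -1*(-1/490) + 287 = 1/490 + 287 = 140631/490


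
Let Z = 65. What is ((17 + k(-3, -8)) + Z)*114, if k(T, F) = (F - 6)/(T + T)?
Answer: 9614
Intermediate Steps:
k(T, F) = (-6 + F)/(2*T) (k(T, F) = (-6 + F)/((2*T)) = (-6 + F)*(1/(2*T)) = (-6 + F)/(2*T))
((17 + k(-3, -8)) + Z)*114 = ((17 + (1/2)*(-6 - 8)/(-3)) + 65)*114 = ((17 + (1/2)*(-1/3)*(-14)) + 65)*114 = ((17 + 7/3) + 65)*114 = (58/3 + 65)*114 = (253/3)*114 = 9614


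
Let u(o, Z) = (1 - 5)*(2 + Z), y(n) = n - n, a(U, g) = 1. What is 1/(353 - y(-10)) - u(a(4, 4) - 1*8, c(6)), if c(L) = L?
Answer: 11297/353 ≈ 32.003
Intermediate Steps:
y(n) = 0
u(o, Z) = -8 - 4*Z (u(o, Z) = -4*(2 + Z) = -8 - 4*Z)
1/(353 - y(-10)) - u(a(4, 4) - 1*8, c(6)) = 1/(353 - 1*0) - (-8 - 4*6) = 1/(353 + 0) - (-8 - 24) = 1/353 - 1*(-32) = 1/353 + 32 = 11297/353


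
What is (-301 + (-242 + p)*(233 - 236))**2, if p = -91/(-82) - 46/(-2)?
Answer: 836308561/6724 ≈ 1.2438e+5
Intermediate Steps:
p = 1977/82 (p = -91*(-1/82) - 46*(-1/2) = 91/82 + 23 = 1977/82 ≈ 24.110)
(-301 + (-242 + p)*(233 - 236))**2 = (-301 + (-242 + 1977/82)*(233 - 236))**2 = (-301 - 17867/82*(-3))**2 = (-301 + 53601/82)**2 = (28919/82)**2 = 836308561/6724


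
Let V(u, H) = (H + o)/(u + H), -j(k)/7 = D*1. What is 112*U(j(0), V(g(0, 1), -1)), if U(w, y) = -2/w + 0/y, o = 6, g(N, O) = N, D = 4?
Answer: 8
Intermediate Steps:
j(k) = -28
V(u, H) = (6 + H)/(H + u) (V(u, H) = (H + 6)/(u + H) = (6 + H)/(H + u))
U(w, y) = -2/w (U(w, y) = -2/w + 0 = -2/w)
112*U(j(0), V(g(0, 1), -1)) = 112*(-2/(-28)) = 112*(-2*(-1/28)) = 112*(1/14) = 8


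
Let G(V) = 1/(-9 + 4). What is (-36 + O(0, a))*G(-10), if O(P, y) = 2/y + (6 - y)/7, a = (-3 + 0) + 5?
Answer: 241/35 ≈ 6.8857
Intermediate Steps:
G(V) = -⅕ (G(V) = 1/(-5) = -⅕)
a = 2 (a = -3 + 5 = 2)
O(P, y) = 6/7 + 2/y - y/7 (O(P, y) = 2/y + (6 - y)*(⅐) = 2/y + (6/7 - y/7) = 6/7 + 2/y - y/7)
(-36 + O(0, a))*G(-10) = (-36 + (⅐)*(14 - 1*2*(-6 + 2))/2)*(-⅕) = (-36 + (⅐)*(½)*(14 - 1*2*(-4)))*(-⅕) = (-36 + (⅐)*(½)*(14 + 8))*(-⅕) = (-36 + (⅐)*(½)*22)*(-⅕) = (-36 + 11/7)*(-⅕) = -241/7*(-⅕) = 241/35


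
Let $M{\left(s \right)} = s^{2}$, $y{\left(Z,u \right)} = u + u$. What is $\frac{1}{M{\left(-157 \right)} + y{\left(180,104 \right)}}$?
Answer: $\frac{1}{24857} \approx 4.023 \cdot 10^{-5}$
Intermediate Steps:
$y{\left(Z,u \right)} = 2 u$
$\frac{1}{M{\left(-157 \right)} + y{\left(180,104 \right)}} = \frac{1}{\left(-157\right)^{2} + 2 \cdot 104} = \frac{1}{24649 + 208} = \frac{1}{24857}$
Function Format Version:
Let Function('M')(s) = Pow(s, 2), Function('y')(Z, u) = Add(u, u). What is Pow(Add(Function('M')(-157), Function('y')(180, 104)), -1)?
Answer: Rational(1, 24857) ≈ 4.0230e-5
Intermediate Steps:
Function('y')(Z, u) = Mul(2, u)
Pow(Add(Function('M')(-157), Function('y')(180, 104)), -1) = Pow(Add(Pow(-157, 2), Mul(2, 104)), -1) = Pow(Add(24649, 208), -1) = Pow(24857, -1) = Rational(1, 24857)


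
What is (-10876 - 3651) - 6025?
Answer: -20552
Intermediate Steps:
(-10876 - 3651) - 6025 = -14527 - 6025 = -20552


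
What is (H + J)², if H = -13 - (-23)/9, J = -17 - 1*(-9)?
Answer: 27556/81 ≈ 340.20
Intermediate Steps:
J = -8 (J = -17 + 9 = -8)
H = -94/9 (H = -13 - (-23)/9 = -13 - 1*(-23/9) = -13 + 23/9 = -94/9 ≈ -10.444)
(H + J)² = (-94/9 - 8)² = (-166/9)² = 27556/81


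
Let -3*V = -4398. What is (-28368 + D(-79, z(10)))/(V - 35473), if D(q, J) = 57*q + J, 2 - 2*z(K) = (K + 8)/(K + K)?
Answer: 657409/680140 ≈ 0.96658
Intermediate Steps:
z(K) = 1 - (8 + K)/(4*K) (z(K) = 1 - (K + 8)/(2*(K + K)) = 1 - (8 + K)/(2*(2*K)) = 1 - (8 + K)*1/(2*K)/2 = 1 - (8 + K)/(4*K))
V = 1466 (V = -1/3*(-4398) = 1466)
D(q, J) = J + 57*q
(-28368 + D(-79, z(10)))/(V - 35473) = (-28368 + ((3/4 - 2/10) + 57*(-79)))/(1466 - 35473) = (-28368 + ((3/4 - 2*1/10) - 4503))/(-34007) = (-28368 + ((3/4 - 1/5) - 4503))*(-1/34007) = (-28368 + (11/20 - 4503))*(-1/34007) = (-28368 - 90049/20)*(-1/34007) = -657409/20*(-1/34007) = 657409/680140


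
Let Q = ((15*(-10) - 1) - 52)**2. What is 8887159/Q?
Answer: 8887159/41209 ≈ 215.66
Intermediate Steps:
Q = 41209 (Q = ((-150 - 1) - 52)**2 = (-151 - 52)**2 = (-203)**2 = 41209)
8887159/Q = 8887159/41209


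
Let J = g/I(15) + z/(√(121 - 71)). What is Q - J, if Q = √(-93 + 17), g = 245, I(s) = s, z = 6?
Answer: -49/3 - 3*√2/5 + 2*I*√19 ≈ -17.182 + 8.7178*I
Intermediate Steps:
J = 49/3 + 3*√2/5 (J = 245/15 + 6/(√(121 - 71)) = 245*(1/15) + 6/(√50) = 49/3 + 6/((5*√2)) = 49/3 + 6*(√2/10) = 49/3 + 3*√2/5 ≈ 17.182)
Q = 2*I*√19 (Q = √(-76) = 2*I*√19 ≈ 8.7178*I)
Q - J = 2*I*√19 - (49/3 + 3*√2/5) = 2*I*√19 + (-49/3 - 3*√2/5) = -49/3 - 3*√2/5 + 2*I*√19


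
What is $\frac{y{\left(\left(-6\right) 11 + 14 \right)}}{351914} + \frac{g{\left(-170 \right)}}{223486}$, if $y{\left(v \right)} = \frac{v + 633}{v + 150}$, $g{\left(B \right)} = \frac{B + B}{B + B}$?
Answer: $\frac{11738067}{550534965428} \approx 2.1321 \cdot 10^{-5}$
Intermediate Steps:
$g{\left(B \right)} = 1$ ($g{\left(B \right)} = \frac{2 B}{2 B} = 2 B \frac{1}{2 B} = 1$)
$y{\left(v \right)} = \frac{633 + v}{150 + v}$
$\frac{y{\left(\left(-6\right) 11 + 14 \right)}}{351914} + \frac{g{\left(-170 \right)}}{223486} = \frac{\frac{1}{150 + \left(\left(-6\right) 11 + 14\right)} \left(633 + \left(\left(-6\right) 11 + 14\right)\right)}{351914} + 1 \cdot \frac{1}{223486} = \frac{633 + \left(-66 + 14\right)}{150 + \left(-66 + 14\right)} \frac{1}{351914} + 1 \cdot \frac{1}{223486} = \frac{633 - 52}{150 - 52} \cdot \frac{1}{351914} + \frac{1}{223486} = \frac{1}{98} \cdot 581 \cdot \frac{1}{351914} + \frac{1}{223486} = \frac{83}{14} \cdot \frac{1}{351914} + \frac{1}{223486} = \frac{83}{4926796} + \frac{1}{223486} = \frac{11738067}{550534965428}$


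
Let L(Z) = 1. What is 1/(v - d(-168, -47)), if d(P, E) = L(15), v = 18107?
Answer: 1/18106 ≈ 5.5230e-5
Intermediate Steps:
d(P, E) = 1
1/(v - d(-168, -47)) = 1/(18107 - 1*1) = 1/(18107 - 1) = 1/18106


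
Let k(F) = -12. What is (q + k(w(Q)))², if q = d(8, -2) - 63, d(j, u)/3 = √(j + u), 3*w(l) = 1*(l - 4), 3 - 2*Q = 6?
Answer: 5679 - 450*√6 ≈ 4576.7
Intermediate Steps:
Q = -3/2 (Q = 3/2 - ½*6 = 3/2 - 3 = -3/2 ≈ -1.5000)
w(l) = -4/3 + l/3 (w(l) = (1*(l - 4))/3 = (1*(-4 + l))/3 = (-4 + l)/3 = -4/3 + l/3)
d(j, u) = 3*√(j + u)
q = -63 + 3*√6 (q = 3*√(8 - 2) - 63 = 3*√6 - 63 = -63 + 3*√6 ≈ -55.652)
(q + k(w(Q)))² = ((-63 + 3*√6) - 12)² = (-75 + 3*√6)²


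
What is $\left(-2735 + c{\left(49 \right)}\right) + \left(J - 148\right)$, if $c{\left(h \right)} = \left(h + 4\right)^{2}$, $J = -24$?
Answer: $-98$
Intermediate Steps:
$c{\left(h \right)} = \left(4 + h\right)^{2}$
$\left(-2735 + c{\left(49 \right)}\right) + \left(J - 148\right) = \left(-2735 + \left(4 + 49\right)^{2}\right) - 172 = \left(-2735 + 53^{2}\right) - 172 = \left(-2735 + 2809\right) - 172 = 74 - 172 = -98$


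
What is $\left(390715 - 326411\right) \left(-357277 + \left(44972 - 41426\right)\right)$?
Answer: $-22746318224$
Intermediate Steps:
$\left(390715 - 326411\right) \left(-357277 + \left(44972 - 41426\right)\right) = 64304 \left(-357277 + \left(44972 - 41426\right)\right) = 64304 \left(-357277 + 3546\right) = 64304 \left(-353731\right) = -22746318224$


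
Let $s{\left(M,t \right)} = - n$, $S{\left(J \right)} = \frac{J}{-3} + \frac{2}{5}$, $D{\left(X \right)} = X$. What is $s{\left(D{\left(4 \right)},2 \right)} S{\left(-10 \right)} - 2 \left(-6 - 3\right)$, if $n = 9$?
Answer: $- \frac{78}{5} \approx -15.6$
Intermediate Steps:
$S{\left(J \right)} = \frac{2}{5} - \frac{J}{3}$ ($S{\left(J \right)} = J \left(- \frac{1}{3}\right) + 2 \cdot \frac{1}{5} = - \frac{J}{3} + \frac{2}{5} = \frac{2}{5} - \frac{J}{3}$)
$s{\left(M,t \right)} = -9$ ($s{\left(M,t \right)} = \left(-1\right) 9 = -9$)
$s{\left(D{\left(4 \right)},2 \right)} S{\left(-10 \right)} - 2 \left(-6 - 3\right) = - 9 \left(\frac{2}{5} - - \frac{10}{3}\right) - 2 \left(-6 - 3\right) = - 9 \left(\frac{2}{5} + \frac{10}{3}\right) - -18 = \left(-9\right) \frac{56}{15} + 18 = - \frac{168}{5} + 18 = - \frac{78}{5}$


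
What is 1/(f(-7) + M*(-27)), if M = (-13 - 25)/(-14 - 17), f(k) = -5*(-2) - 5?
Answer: -31/871 ≈ -0.035591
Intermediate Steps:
f(k) = 5 (f(k) = 10 - 5 = 5)
M = 38/31 (M = -38/(-31) = -38*(-1/31) = 38/31 ≈ 1.2258)
1/(f(-7) + M*(-27)) = 1/(5 + (38/31)*(-27)) = 1/(5 - 1026/31) = 1/(-871/31) = -31/871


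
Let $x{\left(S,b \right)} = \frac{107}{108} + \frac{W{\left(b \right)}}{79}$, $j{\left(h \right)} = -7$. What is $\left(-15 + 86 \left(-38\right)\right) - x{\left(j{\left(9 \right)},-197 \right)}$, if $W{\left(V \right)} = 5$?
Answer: $- \frac{28019549}{8532} \approx -3284.1$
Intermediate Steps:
$x{\left(S,b \right)} = \frac{8993}{8532}$ ($x{\left(S,b \right)} = \frac{107}{108} + \frac{5}{79} = \frac{8993}{8532}$)
$\left(-15 + 86 \left(-38\right)\right) - x{\left(j{\left(9 \right)},-197 \right)} = \left(-15 + 86 \left(-38\right)\right) - \frac{8993}{8532} = \left(-15 - 3268\right) - \frac{8993}{8532} = -3283 - \frac{8993}{8532} = - \frac{28019549}{8532}$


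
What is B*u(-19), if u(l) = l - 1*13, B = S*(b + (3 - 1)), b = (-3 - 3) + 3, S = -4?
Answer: -128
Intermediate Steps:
b = -3 (b = -6 + 3 = -3)
B = 4 (B = -4*(-3 + (3 - 1)) = -4*(-3 + 2) = -4*(-1) = 4)
u(l) = -13 + l (u(l) = l - 13 = -13 + l)
B*u(-19) = 4*(-13 - 19) = 4*(-32) = -128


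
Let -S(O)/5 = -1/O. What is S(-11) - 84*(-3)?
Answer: 2767/11 ≈ 251.55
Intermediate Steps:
S(O) = 5/O (S(O) = -(-5)/O = 5/O)
S(-11) - 84*(-3) = 5/(-11) - 84*(-3) = 5*(-1/11) + 252 = -5/11 + 252 = 2767/11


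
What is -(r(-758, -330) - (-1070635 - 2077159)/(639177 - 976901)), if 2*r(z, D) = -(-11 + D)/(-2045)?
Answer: 1623705168/172661395 ≈ 9.4040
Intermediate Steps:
r(z, D) = -11/4090 + D/4090 (r(z, D) = (-(-11 + D)/(-2045))/2 = ((11 - D)*(-1/2045))/2 = (-11/2045 + D/2045)/2 = -11/4090 + D/4090)
-(r(-758, -330) - (-1070635 - 2077159)/(639177 - 976901)) = -((-11/4090 + (1/4090)*(-330)) - (-1070635 - 2077159)/(639177 - 976901)) = -((-11/4090 - 33/409) - (-3147794)/(-337724)) = -(-341/4090 - (-3147794)*(-1)/337724) = -(-341/4090 - 1*1573897/168862) = -(-341/4090 - 1573897/168862) = -1*(-1623705168/172661395) = 1623705168/172661395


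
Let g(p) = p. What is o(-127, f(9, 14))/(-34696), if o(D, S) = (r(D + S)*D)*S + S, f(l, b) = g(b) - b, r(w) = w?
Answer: 0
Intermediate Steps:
f(l, b) = 0 (f(l, b) = b - b = 0)
o(D, S) = S + D*S*(D + S) (o(D, S) = ((D + S)*D)*S + S = (D*(D + S))*S + S = D*S*(D + S) + S = S + D*S*(D + S))
o(-127, f(9, 14))/(-34696) = (0*(1 - 127*(-127 + 0)))/(-34696) = (0*(1 - 127*(-127)))*(-1/34696) = (0*(1 + 16129))*(-1/34696) = (0*16130)*(-1/34696) = 0*(-1/34696) = 0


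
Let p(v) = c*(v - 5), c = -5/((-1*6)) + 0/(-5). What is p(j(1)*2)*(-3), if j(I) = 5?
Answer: -25/2 ≈ -12.500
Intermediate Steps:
c = ⅚ (c = -5/(-6) + 0*(-⅕) = -5*(-⅙) + 0 = ⅚ + 0 = ⅚ ≈ 0.83333)
p(v) = -25/6 + 5*v/6 (p(v) = 5*(v - 5)/6 = 5*(-5 + v)/6 = -25/6 + 5*v/6)
p(j(1)*2)*(-3) = (-25/6 + 5*(5*2)/6)*(-3) = (-25/6 + (⅚)*10)*(-3) = (-25/6 + 25/3)*(-3) = (25/6)*(-3) = -25/2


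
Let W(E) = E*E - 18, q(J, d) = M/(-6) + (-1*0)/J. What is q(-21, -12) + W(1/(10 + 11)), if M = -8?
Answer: -7349/441 ≈ -16.664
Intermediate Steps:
q(J, d) = 4/3 (q(J, d) = -8/(-6) + (-1*0)/J = -8*(-⅙) + 0/J = 4/3 + 0 = 4/3)
W(E) = -18 + E² (W(E) = E² - 18 = -18 + E²)
q(-21, -12) + W(1/(10 + 11)) = 4/3 + (-18 + (1/(10 + 11))²) = 4/3 + (-18 + (1/21)²) = 4/3 + (-18 + 1/441) = 4/3 - 7937/441 = -7349/441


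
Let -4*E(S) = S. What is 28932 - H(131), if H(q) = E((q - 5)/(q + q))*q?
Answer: 115791/4 ≈ 28948.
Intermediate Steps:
E(S) = -S/4
H(q) = 5/8 - q/8 (H(q) = (-(q - 5)/(4*(q + q)))*q = (-(-5 + q)/(4*(2*q)))*q = (-(-5 + q)*1/(2*q)/4)*q = (-(-5 + q)/(8*q))*q = 5/8 - q/8)
28932 - H(131) = 28932 - (5/8 - ⅛*131) = 28932 - (5/8 - 131/8) = 28932 - 1*(-63/4) = 28932 + 63/4 = 115791/4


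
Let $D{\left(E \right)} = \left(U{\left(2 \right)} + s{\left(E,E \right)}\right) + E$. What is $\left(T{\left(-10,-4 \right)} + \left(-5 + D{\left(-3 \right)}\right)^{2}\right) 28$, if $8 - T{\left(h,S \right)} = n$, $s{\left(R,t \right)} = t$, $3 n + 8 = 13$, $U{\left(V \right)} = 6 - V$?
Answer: $\frac{4648}{3} \approx 1549.3$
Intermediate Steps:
$n = \frac{5}{3}$ ($n = - \frac{8}{3} + \frac{1}{3} \cdot 13 = - \frac{8}{3} + \frac{13}{3} = \frac{5}{3} \approx 1.6667$)
$D{\left(E \right)} = 4 + 2 E$ ($D{\left(E \right)} = \left(\left(6 - 2\right) + E\right) + E = \left(4 + E\right) + E = 4 + 2 E$)
$T{\left(h,S \right)} = \frac{19}{3}$ ($T{\left(h,S \right)} = 8 - \frac{5}{3} = \frac{19}{3}$)
$\left(T{\left(-10,-4 \right)} + \left(-5 + D{\left(-3 \right)}\right)^{2}\right) 28 = \left(\frac{19}{3} + \left(-5 + \left(4 + 2 \left(-3\right)\right)\right)^{2}\right) 28 = \left(\frac{19}{3} + \left(-5 + \left(4 - 6\right)\right)^{2}\right) 28 = \left(\frac{19}{3} + \left(-5 - 2\right)^{2}\right) 28 = \left(\frac{19}{3} + \left(-7\right)^{2}\right) 28 = \left(\frac{19}{3} + 49\right) 28 = \frac{166}{3} \cdot 28 = \frac{4648}{3}$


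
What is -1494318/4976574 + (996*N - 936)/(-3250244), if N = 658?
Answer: -338071974565/673961657669 ≈ -0.50162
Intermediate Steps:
-1494318/4976574 + (996*N - 936)/(-3250244) = -1494318/4976574 + (996*658 - 936)/(-3250244) = -1494318*1/4976574 + (655368 - 936)*(-1/3250244) = -249053/829429 + 654432*(-1/3250244) = -249053/829429 - 163608/812561 = -338071974565/673961657669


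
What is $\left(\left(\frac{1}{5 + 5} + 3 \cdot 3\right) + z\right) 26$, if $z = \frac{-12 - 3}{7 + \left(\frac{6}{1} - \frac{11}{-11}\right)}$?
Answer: $\frac{7306}{35} \approx 208.74$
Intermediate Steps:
$z = - \frac{15}{14}$ ($z = - \frac{15}{7 + \left(6 \cdot 1 - -1\right)} = - \frac{15}{7 + \left(6 + 1\right)} = - \frac{15}{7 + 7} = - \frac{15}{14} \approx -1.0714$)
$\left(\left(\frac{1}{5 + 5} + 3 \cdot 3\right) + z\right) 26 = \left(\left(\frac{1}{5 + 5} + 3 \cdot 3\right) - \frac{15}{14}\right) 26 = \left(\left(\frac{1}{10} + 9\right) - \frac{15}{14}\right) 26 = \left(\frac{91}{10} - \frac{15}{14}\right) 26 = \frac{281}{35} \cdot 26 = \frac{7306}{35}$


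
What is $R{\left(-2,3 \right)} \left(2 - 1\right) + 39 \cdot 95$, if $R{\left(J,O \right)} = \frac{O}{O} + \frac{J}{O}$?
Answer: $\frac{11116}{3} \approx 3705.3$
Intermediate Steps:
$R{\left(J,O \right)} = 1 + \frac{J}{O}$
$R{\left(-2,3 \right)} \left(2 - 1\right) + 39 \cdot 95 = \frac{-2 + 3}{3} \left(2 - 1\right) + 39 \cdot 95 = \frac{1}{3} \cdot 1 \cdot 1 + 3705 = \frac{1}{3} \cdot 1 + 3705 = \frac{1}{3} + 3705 = \frac{11116}{3}$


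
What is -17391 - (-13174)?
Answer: -4217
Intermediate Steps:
-17391 - (-13174) = -17391 - 1*(-13174) = -17391 + 13174 = -4217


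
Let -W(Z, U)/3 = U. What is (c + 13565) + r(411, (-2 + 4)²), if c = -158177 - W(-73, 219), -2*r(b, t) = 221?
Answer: -288131/2 ≈ -1.4407e+5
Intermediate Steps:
W(Z, U) = -3*U
r(b, t) = -221/2 (r(b, t) = -½*221 = -221/2)
c = -157520 (c = -158177 - (-3)*219 = -158177 - 1*(-657) = -158177 + 657 = -157520)
(c + 13565) + r(411, (-2 + 4)²) = (-157520 + 13565) - 221/2 = -143955 - 221/2 = -288131/2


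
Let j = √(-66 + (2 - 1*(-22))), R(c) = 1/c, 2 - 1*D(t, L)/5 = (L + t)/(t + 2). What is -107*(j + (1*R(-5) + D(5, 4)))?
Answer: -12626/35 - 107*I*√42 ≈ -360.74 - 693.44*I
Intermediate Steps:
D(t, L) = 10 - 5*(L + t)/(2 + t) (D(t, L) = 10 - 5*(L + t)/(t + 2) = 10 - 5*(L + t)/(2 + t))
j = I*√42 (j = √(-66 + (2 + 22)) = √(-66 + 24) = √(-42) = I*√42 ≈ 6.4807*I)
-107*(j + (1*R(-5) + D(5, 4))) = -107*(I*√42 + (1/(-5) + 5*(4 + 5 - 1*4)/(2 + 5))) = -107*(I*√42 + (1*(-⅕) + 5*(4 + 5 - 4)/7)) = -107*(I*√42 + (-⅕ + 5*(⅐)*5)) = -107*(I*√42 + (-⅕ + 25/7)) = -107*(I*√42 + 118/35) = -107*(118/35 + I*√42) = -12626/35 - 107*I*√42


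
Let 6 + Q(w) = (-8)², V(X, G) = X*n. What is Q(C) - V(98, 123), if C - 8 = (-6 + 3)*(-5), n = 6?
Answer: -530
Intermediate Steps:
V(X, G) = 6*X (V(X, G) = X*6 = 6*X)
C = 23 (C = 8 + (-6 + 3)*(-5) = 8 - 3*(-5) = 8 + 15 = 23)
Q(w) = 58 (Q(w) = -6 + (-8)² = -6 + 64 = 58)
Q(C) - V(98, 123) = 58 - 6*98 = 58 - 1*588 = 58 - 588 = -530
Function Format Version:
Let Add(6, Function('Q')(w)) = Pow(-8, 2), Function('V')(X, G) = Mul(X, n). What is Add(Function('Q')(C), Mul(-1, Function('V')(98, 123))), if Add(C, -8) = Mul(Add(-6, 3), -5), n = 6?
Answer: -530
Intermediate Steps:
Function('V')(X, G) = Mul(6, X) (Function('V')(X, G) = Mul(X, 6) = Mul(6, X))
C = 23 (C = Add(8, Mul(Add(-6, 3), -5)) = Add(8, Mul(-3, -5)) = Add(8, 15) = 23)
Function('Q')(w) = 58 (Function('Q')(w) = Add(-6, Pow(-8, 2)) = Add(-6, 64) = 58)
Add(Function('Q')(C), Mul(-1, Function('V')(98, 123))) = Add(58, Mul(-1, Mul(6, 98))) = Add(58, Mul(-1, 588)) = Add(58, -588) = -530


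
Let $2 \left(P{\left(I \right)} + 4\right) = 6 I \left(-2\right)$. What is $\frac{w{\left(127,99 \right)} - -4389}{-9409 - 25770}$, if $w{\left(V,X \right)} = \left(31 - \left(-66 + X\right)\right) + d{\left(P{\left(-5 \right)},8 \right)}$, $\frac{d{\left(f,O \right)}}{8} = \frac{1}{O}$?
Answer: $- \frac{4388}{35179} \approx -0.12473$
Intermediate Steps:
$P{\left(I \right)} = -4 - 6 I$ ($P{\left(I \right)} = -4 + \frac{6 I \left(-2\right)}{2} = -4 + \frac{\left(-12\right) I}{2} = -4 - 6 I$)
$d{\left(f,O \right)} = \frac{8}{O}$
$w{\left(V,X \right)} = 98 - X$ ($w{\left(V,X \right)} = \left(31 - \left(-66 + X\right)\right) + \frac{8}{8} = \left(97 - X\right) + 8 \cdot \frac{1}{8} = \left(97 - X\right) + 1 = 98 - X$)
$\frac{w{\left(127,99 \right)} - -4389}{-9409 - 25770} = \frac{\left(98 - 99\right) - -4389}{-9409 - 25770} = \frac{\left(98 - 99\right) + \left(-5191 + 9580\right)}{-35179} = \left(-1 + 4389\right) \left(- \frac{1}{35179}\right) = 4388 \left(- \frac{1}{35179}\right) = - \frac{4388}{35179}$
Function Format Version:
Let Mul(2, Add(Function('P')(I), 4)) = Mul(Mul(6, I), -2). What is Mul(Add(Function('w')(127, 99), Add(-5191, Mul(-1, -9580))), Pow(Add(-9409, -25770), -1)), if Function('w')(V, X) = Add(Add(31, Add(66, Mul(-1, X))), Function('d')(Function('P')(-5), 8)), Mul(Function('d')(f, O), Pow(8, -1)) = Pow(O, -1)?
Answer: Rational(-4388, 35179) ≈ -0.12473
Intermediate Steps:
Function('P')(I) = Add(-4, Mul(-6, I)) (Function('P')(I) = Add(-4, Mul(Rational(1, 2), Mul(Mul(6, I), -2))) = Add(-4, Mul(Rational(1, 2), Mul(-12, I))) = Add(-4, Mul(-6, I)))
Function('d')(f, O) = Mul(8, Pow(O, -1))
Function('w')(V, X) = Add(98, Mul(-1, X)) (Function('w')(V, X) = Add(Add(31, Add(66, Mul(-1, X))), Mul(8, Pow(8, -1))) = Add(Add(97, Mul(-1, X)), Mul(8, Rational(1, 8))) = Add(Add(97, Mul(-1, X)), 1) = Add(98, Mul(-1, X)))
Mul(Add(Function('w')(127, 99), Add(-5191, Mul(-1, -9580))), Pow(Add(-9409, -25770), -1)) = Mul(Add(Add(98, Mul(-1, 99)), Add(-5191, Mul(-1, -9580))), Pow(Add(-9409, -25770), -1)) = Mul(Add(Add(98, -99), Add(-5191, 9580)), Pow(-35179, -1)) = Mul(Add(-1, 4389), Rational(-1, 35179)) = Mul(4388, Rational(-1, 35179)) = Rational(-4388, 35179)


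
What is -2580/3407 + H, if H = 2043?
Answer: 6957921/3407 ≈ 2042.2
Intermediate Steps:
-2580/3407 + H = -2580/3407 + 2043 = 6957921/3407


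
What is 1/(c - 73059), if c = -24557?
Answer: -1/97616 ≈ -1.0244e-5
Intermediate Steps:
1/(c - 73059) = 1/(-24557 - 73059) = 1/(-97616) = -1/97616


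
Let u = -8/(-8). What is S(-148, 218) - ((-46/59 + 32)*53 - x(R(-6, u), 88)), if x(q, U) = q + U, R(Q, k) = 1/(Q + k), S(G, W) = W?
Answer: -397919/295 ≈ -1348.9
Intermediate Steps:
u = 1 (u = -8*(-⅛) = 1)
x(q, U) = U + q
S(-148, 218) - ((-46/59 + 32)*53 - x(R(-6, u), 88)) = 218 - ((-46/59 + 32)*53 - (88 + 1/(-6 + 1))) = 218 - ((-46*1/59 + 32)*53 - (88 + 1/(-5))) = 218 - ((-46/59 + 32)*53 - (88 - ⅕)) = 218 - ((1842/59)*53 - 1*439/5) = 218 - (97626/59 - 439/5) = 218 - 1*462229/295 = 218 - 462229/295 = -397919/295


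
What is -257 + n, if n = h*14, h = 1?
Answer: -243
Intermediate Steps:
n = 14 (n = 1*14 = 14)
-257 + n = -257 + 14 = -243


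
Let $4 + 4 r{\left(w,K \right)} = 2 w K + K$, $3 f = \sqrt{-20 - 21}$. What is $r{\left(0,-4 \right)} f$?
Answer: $- \frac{2 i \sqrt{41}}{3} \approx - 4.2688 i$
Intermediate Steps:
$f = \frac{i \sqrt{41}}{3}$ ($f = \frac{\sqrt{-20 - 21}}{3} = \frac{\sqrt{-41}}{3} = \frac{i \sqrt{41}}{3} \approx 2.1344 i$)
$r{\left(w,K \right)} = -1 + \frac{K}{4} + \frac{K w}{2}$ ($r{\left(w,K \right)} = -1 + \frac{2 w K + K}{4} = -1 + \frac{2 K w + K}{4} = -1 + \frac{K + 2 K w}{4} = -1 + \left(\frac{K}{4} + \frac{K w}{2}\right) = -1 + \frac{K}{4} + \frac{K w}{2}$)
$r{\left(0,-4 \right)} f = \left(-1 + \frac{1}{4} \left(-4\right) + \frac{1}{2} \left(-4\right) 0\right) \frac{i \sqrt{41}}{3} = \left(-1 - 1 + 0\right) \frac{i \sqrt{41}}{3} = - 2 \frac{i \sqrt{41}}{3} = - \frac{2 i \sqrt{41}}{3}$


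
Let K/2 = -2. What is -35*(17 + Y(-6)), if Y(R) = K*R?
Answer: -1435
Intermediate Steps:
K = -4 (K = 2*(-2) = -4)
Y(R) = -4*R
-35*(17 + Y(-6)) = -35*(17 - 4*(-6)) = -35*(17 + 24) = -35*41 = -1435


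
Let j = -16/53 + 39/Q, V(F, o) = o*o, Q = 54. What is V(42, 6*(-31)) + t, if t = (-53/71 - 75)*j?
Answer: 1170584443/33867 ≈ 34564.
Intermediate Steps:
V(F, o) = o²
j = 401/954 (j = -16/53 + 39/54 = -16*1/53 + 39*(1/54) = -16/53 + 13/18 = 401/954 ≈ 0.42034)
t = -1078289/33867 (t = (-53/71 - 75)*(401/954) = -5378/71*401/954 = -1078289/33867 ≈ -31.839)
V(42, 6*(-31)) + t = (6*(-31))² - 1078289/33867 = (-186)² - 1078289/33867 = 34596 - 1078289/33867 = 1170584443/33867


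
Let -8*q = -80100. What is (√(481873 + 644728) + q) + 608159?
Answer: 1236343/2 + √1126601 ≈ 6.1923e+5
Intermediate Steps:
q = 20025/2 (q = -⅛*(-80100) = 20025/2 ≈ 10013.)
(√(481873 + 644728) + q) + 608159 = (√(481873 + 644728) + 20025/2) + 608159 = (√1126601 + 20025/2) + 608159 = (20025/2 + √1126601) + 608159 = 1236343/2 + √1126601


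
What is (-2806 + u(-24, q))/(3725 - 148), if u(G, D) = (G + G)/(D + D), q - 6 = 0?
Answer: -2810/3577 ≈ -0.78557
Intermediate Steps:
q = 6 (q = 6 + 0 = 6)
u(G, D) = G/D (u(G, D) = (2*G)/((2*D)) = (2*G)*(1/(2*D)) = G/D)
(-2806 + u(-24, q))/(3725 - 148) = (-2806 - 24/6)/(3725 - 148) = (-2806 - 24*⅙)/3577 = (-2806 - 4)*(1/3577) = -2810*1/3577 = -2810/3577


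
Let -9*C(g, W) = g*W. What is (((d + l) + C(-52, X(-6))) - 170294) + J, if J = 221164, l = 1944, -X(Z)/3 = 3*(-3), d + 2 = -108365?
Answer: -55397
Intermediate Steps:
d = -108367 (d = -2 - 108365 = -108367)
X(Z) = 27 (X(Z) = -9*(-3) = -3*(-9) = 27)
C(g, W) = -W*g/9 (C(g, W) = -g*W/9 = -W*g/9)
(((d + l) + C(-52, X(-6))) - 170294) + J = (((-108367 + 1944) - 1/9*27*(-52)) - 170294) + 221164 = ((-106423 + 156) - 170294) + 221164 = (-106267 - 170294) + 221164 = -276561 + 221164 = -55397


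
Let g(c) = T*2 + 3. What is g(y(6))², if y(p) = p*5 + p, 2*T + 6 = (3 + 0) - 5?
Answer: 25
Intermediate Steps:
T = -4 (T = -3 + ((3 + 0) - 5)/2 = -3 + (3 - 5)/2 = -3 + (½)*(-2) = -3 - 1 = -4)
y(p) = 6*p (y(p) = 5*p + p = 6*p)
g(c) = -5 (g(c) = -4*2 + 3 = -8 + 3 = -5)
g(y(6))² = (-5)² = 25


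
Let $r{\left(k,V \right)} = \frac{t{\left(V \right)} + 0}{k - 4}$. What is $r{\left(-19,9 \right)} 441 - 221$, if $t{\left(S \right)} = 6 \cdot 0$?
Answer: $-221$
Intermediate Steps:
$t{\left(S \right)} = 0$
$r{\left(k,V \right)} = 0$ ($r{\left(k,V \right)} = \frac{0 + 0}{k - 4} = \frac{0}{-4 + k} = 0$)
$r{\left(-19,9 \right)} 441 - 221 = 0 \cdot 441 - 221 = 0 - 221 = -221$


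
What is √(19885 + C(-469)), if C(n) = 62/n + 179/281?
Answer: 3*√38375357672274/131789 ≈ 141.02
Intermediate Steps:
C(n) = 179/281 + 62/n (C(n) = 62/n + 179*(1/281) = 62/n + 179/281 = 179/281 + 62/n)
√(19885 + C(-469)) = √(19885 + (179/281 + 62/(-469))) = √(19885 + (179/281 + 62*(-1/469))) = √(19885 + (179/281 - 62/469)) = √(19885 + 66529/131789) = √(2620690794/131789) = 3*√38375357672274/131789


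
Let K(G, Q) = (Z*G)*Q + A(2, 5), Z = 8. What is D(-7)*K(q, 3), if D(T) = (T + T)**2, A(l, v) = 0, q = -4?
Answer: -18816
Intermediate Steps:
K(G, Q) = 8*G*Q (K(G, Q) = (8*G)*Q + 0 = 8*G*Q + 0 = 8*G*Q)
D(T) = 4*T**2 (D(T) = (2*T)**2 = 4*T**2)
D(-7)*K(q, 3) = (4*(-7)**2)*(8*(-4)*3) = (4*49)*(-96) = 196*(-96) = -18816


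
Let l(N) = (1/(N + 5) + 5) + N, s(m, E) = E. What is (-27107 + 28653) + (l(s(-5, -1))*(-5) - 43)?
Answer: 5927/4 ≈ 1481.8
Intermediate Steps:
l(N) = 5 + N + 1/(5 + N) (l(N) = (1/(5 + N) + 5) + N = (5 + 1/(5 + N)) + N = 5 + N + 1/(5 + N))
(-27107 + 28653) + (l(s(-5, -1))*(-5) - 43) = (-27107 + 28653) + (((26 + (-1)² + 10*(-1))/(5 - 1))*(-5) - 43) = 1546 + (((26 + 1 - 10)/4)*(-5) - 43) = 1546 + (((¼)*17)*(-5) - 43) = 1546 + ((17/4)*(-5) - 43) = 1546 + (-85/4 - 43) = 1546 - 257/4 = 5927/4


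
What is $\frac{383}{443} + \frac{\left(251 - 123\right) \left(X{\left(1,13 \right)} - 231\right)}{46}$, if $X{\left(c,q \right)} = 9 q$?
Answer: $- \frac{3223319}{10189} \approx -316.35$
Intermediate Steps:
$\frac{383}{443} + \frac{\left(251 - 123\right) \left(X{\left(1,13 \right)} - 231\right)}{46} = \frac{383}{443} + \frac{\left(251 - 123\right) \left(9 \cdot 13 - 231\right)}{46} = 383 \cdot \frac{1}{443} + 128 \left(117 - 231\right) \frac{1}{46} = \frac{383}{443} + 128 \left(-114\right) \frac{1}{46} = \frac{383}{443} - \frac{7296}{23} = - \frac{3223319}{10189}$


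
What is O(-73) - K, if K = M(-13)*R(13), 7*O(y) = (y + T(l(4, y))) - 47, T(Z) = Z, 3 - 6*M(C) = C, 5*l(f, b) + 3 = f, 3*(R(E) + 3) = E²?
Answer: -50191/315 ≈ -159.34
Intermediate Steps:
R(E) = -3 + E²/3
l(f, b) = -⅗ + f/5
M(C) = ½ - C/6
O(y) = -234/35 + y/7 (O(y) = ((y + (-⅗ + (⅕)*4)) - 47)/7 = ((y + (-⅗ + ⅘)) - 47)/7 = ((y + ⅕) - 47)/7 = ((⅕ + y) - 47)/7 = (-234/5 + y)/7 = -234/35 + y/7)
K = 1280/9 (K = (½ - ⅙*(-13))*(-3 + (⅓)*13²) = (½ + 13/6)*(-3 + (⅓)*169) = 8*(-3 + 169/3)/3 = (8/3)*(160/3) = 1280/9 ≈ 142.22)
O(-73) - K = (-234/35 + (⅐)*(-73)) - 1*1280/9 = (-234/35 - 73/7) - 1280/9 = -599/35 - 1280/9 = -50191/315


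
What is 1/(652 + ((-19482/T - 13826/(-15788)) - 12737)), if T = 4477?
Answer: -35341438/427224119637 ≈ -8.2723e-5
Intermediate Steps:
1/(652 + ((-19482/T - 13826/(-15788)) - 12737)) = 1/(652 + ((-19482/4477 - 13826/(-15788)) - 12737)) = 1/(652 + ((-19482*1/4477 - 13826*(-1/15788)) - 12737)) = 1/(652 + ((-19482/4477 + 6913/7894) - 12737)) = 1/(652 + (-122841407/35341438 - 12737)) = 1/(652 - 450266737213/35341438) = 1/(-427224119637/35341438) = -35341438/427224119637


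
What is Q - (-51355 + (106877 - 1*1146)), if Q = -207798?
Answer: -262174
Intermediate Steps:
Q - (-51355 + (106877 - 1*1146)) = -207798 - (-51355 + (106877 - 1*1146)) = -207798 - (-51355 + (106877 - 1146)) = -207798 - (-51355 + 105731) = -207798 - 1*54376 = -207798 - 54376 = -262174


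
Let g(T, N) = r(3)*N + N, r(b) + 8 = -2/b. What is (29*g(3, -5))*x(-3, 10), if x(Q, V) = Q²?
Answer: 10005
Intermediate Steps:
r(b) = -8 - 2/b
g(T, N) = -23*N/3 (g(T, N) = (-8 - 2/3)*N + N = (-8 - 2*⅓)*N + N = (-8 - ⅔)*N + N = -26*N/3 + N = -23*N/3)
(29*g(3, -5))*x(-3, 10) = (29*(-23/3*(-5)))*(-3)² = (29*(115/3))*9 = (3335/3)*9 = 10005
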